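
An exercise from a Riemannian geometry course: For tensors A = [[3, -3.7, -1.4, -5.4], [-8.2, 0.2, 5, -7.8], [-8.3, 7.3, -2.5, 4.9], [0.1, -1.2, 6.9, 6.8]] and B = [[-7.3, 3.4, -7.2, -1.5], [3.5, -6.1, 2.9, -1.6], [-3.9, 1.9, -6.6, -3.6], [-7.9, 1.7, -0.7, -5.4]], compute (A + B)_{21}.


Tensor addition is component-wise: (A + B)_{ij} = A_{ij} + B_{ij}.
A_{21} = -8.2
B_{21} = 3.5
(A + B)_{21} = -8.2 + 3.5 = -4.7

-4.7


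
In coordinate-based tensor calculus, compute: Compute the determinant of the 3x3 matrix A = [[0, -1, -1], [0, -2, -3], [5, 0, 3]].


Expanding along the first row, det(A) = a11*M_11 - a12*M_12 + a13*M_13, where M_1j is the (1,j) minor.
Minor M_11 = -2*3 - -3*0 = -6
Minor M_12 = 0*3 - -3*5 = 15
Minor M_13 = 0*0 - -2*5 = 10
det = 0*(-6) - -1*(15) + -1*(10)
    = 0 - -15 + -10
    = 5

5


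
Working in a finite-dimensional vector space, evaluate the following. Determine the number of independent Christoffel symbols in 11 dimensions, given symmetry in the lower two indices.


Christoffel symbols Gamma^k_{ij} are symmetric in i,j, so there are d * d(d+1)/2 independent symbols.
d = 11
d(d+1)/2 = 11 * 12 / 2 = 66
Total = 11 * 66 = 726

726


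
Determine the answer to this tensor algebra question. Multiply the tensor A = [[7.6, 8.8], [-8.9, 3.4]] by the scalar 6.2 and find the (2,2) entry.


Scalar multiplication: (cA)_{ij} = c * A_{ij}.
c = 6.2
A_{22} = 3.4
(cA)_{22} = 6.2 * 3.4 = 21.08

21.08


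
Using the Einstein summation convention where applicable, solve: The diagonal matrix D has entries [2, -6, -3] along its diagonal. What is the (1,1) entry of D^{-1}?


For a diagonal matrix, the inverse has entries (D^{-1})_{ii} = 1/d_{ii}.
The diagonal entries are: d_{11} = 2, d_{22} = -6, d_{33} = -3
We need (D^{-1})_{11} = 1/d_{11} = 1/2 = 1/2

1/2


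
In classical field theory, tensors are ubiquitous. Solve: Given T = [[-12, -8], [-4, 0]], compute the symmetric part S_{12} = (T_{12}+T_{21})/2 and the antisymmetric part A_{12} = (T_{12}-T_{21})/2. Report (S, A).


T_{12} = -8
T_{21} = -4
S_{12} = (-8 + -4)/2 = -12/2 = -6
A_{12} = (-8 - -4)/2 = -4/2 = -2
Check: S + A = -6 + -2 = -8 = T_{12}.

(-6, -2)


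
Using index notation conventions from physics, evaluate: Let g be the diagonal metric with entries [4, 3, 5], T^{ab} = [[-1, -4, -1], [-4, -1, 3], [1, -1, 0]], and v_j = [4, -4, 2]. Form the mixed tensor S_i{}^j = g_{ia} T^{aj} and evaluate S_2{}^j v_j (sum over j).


Step 1: lower the first index. For a diagonal metric, g_{ia} T^{aj} = g_{ii} T^{ij} (no sum on i).
g_{22} = 3
S_2{}^1 = 3 * T^{21} = 3 * -4 = -12
S_2{}^2 = 3 * T^{22} = 3 * -1 = -3
S_2{}^3 = 3 * T^{23} = 3 * 3 = 9
Step 2: contract S_2{}^j with v_j.
S_2{}^1 * v_1 = -12 * 4 = -48
S_2{}^2 * v_2 = -3 * -4 = 12
S_2{}^3 * v_3 = 9 * 2 = 18
Result = -48 + 12 + 18 = -18

-18


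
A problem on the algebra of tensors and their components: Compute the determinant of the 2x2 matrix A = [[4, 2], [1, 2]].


For a 2x2 matrix [[a, b], [c, d]], det = a*d - b*c.
a = 4, b = 2, c = 1, d = 2
a*d = 4 * 2 = 8
b*c = 2 * 1 = 2
det = 8 - 2 = 6

6


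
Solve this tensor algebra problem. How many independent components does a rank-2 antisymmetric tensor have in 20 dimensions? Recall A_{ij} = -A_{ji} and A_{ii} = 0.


An antisymmetric rank-2 tensor satisfies A_{ij} = -A_{ji}, so diagonal entries are zero.
The independent components are the upper-triangular entries: C(n, 2) = n(n-1)/2.
n = 20
C(20, 2) = 20 * 19 / 2 = 380 / 2 = 190

190


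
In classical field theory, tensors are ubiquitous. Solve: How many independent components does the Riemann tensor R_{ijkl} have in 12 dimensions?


The Riemann tensor in d dimensions has d^2(d^2 - 1)/12 independent components.
d = 12, so d^2 = 144
d^2 - 1 = 143
d^2(d^2 - 1) = 144 * 143 = 20592
Divide by 12: 20592 / 12 = 1716

1716


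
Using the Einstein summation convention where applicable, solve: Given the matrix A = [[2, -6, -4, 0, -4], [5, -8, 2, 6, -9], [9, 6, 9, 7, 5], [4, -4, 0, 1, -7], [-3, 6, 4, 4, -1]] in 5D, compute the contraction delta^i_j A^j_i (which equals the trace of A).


The contraction (trace) of a rank-2 tensor is the sum of its diagonal elements.
Diagonal entries: A[1,1] = 2, A[2,2] = -8, A[3,3] = 9, A[4,4] = 1, A[5,5] = -1
Tr(A) = 2 + -8 + 9 + 1 + -1 = 3

3


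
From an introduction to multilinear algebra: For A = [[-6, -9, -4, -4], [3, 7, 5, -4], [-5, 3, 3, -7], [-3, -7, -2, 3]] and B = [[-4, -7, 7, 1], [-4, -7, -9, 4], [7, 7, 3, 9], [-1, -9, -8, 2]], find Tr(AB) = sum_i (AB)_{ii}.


Tr(AB) = sum_i (AB)_{ii} where (AB)_{ii} = sum_k A_{ik} B_{ki}.
(AB)_{11} = -6*-4 + -9*-4 + -4*7 + -4*-1 = 36
(AB)_{22} = 3*-7 + 7*-7 + 5*7 + -4*-9 = 1
(AB)_{33} = -5*7 + 3*-9 + 3*3 + -7*-8 = 3
(AB)_{44} = -3*1 + -7*4 + -2*9 + 3*2 = -43
Tr(AB) = 36 + 1 + 3 + -43 = -3

-3


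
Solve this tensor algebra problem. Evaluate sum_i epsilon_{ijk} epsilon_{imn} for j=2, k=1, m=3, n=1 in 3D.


Using the identity: epsilon_{ijk} epsilon_{imn} = delta_{jm} delta_{kn} - delta_{jn} delta_{km}.
delta_{23} = 0
delta_{11} = 1
delta_{21} = 0
delta_{13} = 0
Result = 0 * 1 - 0 * 0 = 0 - 0 = 0

0


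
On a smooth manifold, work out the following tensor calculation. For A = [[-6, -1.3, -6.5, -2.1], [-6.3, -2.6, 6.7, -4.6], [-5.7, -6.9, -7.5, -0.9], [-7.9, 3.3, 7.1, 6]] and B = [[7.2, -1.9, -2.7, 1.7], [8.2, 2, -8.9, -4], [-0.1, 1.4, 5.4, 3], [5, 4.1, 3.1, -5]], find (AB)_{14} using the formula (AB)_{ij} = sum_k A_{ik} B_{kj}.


(AB)_{ij} = sum_k A_{ik} B_{kj}.
For i=1, j=4:
A_{11} * B_{14} = -6 * 1.7 = -10.2
A_{12} * B_{24} = -1.3 * -4 = 5.2
A_{13} * B_{34} = -6.5 * 3 = -19.5
A_{14} * B_{44} = -2.1 * -5 = 10.5
Sum = -10.2 + 5.2 + -19.5 + 10.5 = -14

-14


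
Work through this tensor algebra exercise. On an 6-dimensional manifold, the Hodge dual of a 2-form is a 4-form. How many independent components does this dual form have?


The Hodge dual of a p-form on an n-dimensional manifold is an (n-p)-form.
n = 6, p = 2, so dual degree = 6 - 2 = 4
The number of components is C(n, n-p) = C(6, 4) = 15

15


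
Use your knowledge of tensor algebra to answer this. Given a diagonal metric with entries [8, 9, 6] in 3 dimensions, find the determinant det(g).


For a diagonal metric, the determinant is the product of diagonal entries.
Diagonal entries: 8, 9, 6
det(g) = 8 * 9 * 6 = 432

432


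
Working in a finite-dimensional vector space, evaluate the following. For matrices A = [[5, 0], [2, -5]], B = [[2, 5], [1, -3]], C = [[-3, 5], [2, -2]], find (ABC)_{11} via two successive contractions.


(ABC)_{11} = sum_m (AB)_{1m} C_{m1}. First compute row 1 of AB.
(AB)_{11} = 5*2 + 0*1 = 10
(AB)_{12} = 5*5 + 0*-3 = 25
Now contract with column 1 of C:
(AB)_{11} * C_{11} = 10 * -3 = -30
(AB)_{12} * C_{21} = 25 * 2 = 50
(ABC)_{11} = -30 + 50 = 20

20


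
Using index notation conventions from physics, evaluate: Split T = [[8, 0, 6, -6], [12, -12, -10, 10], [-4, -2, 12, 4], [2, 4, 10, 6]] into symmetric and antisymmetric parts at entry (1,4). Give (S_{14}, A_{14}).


T_{14} = -6
T_{41} = 2
S_{14} = (-6 + 2)/2 = -4/2 = -2
A_{14} = (-6 - 2)/2 = -8/2 = -4
Check: S + A = -2 + -4 = -6 = T_{14}.

(-2, -4)


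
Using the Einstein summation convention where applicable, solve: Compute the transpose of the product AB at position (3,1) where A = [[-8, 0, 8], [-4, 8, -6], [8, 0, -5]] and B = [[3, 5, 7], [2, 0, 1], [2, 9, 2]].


(AB)^T_{ij} = (AB)_{ji} = sum_k A_{jk} B_{ki}.
For i=3, j=1 we need (AB)_{13}:
A_{11} * B_{13} = -8 * 7 = -56
A_{12} * B_{23} = 0 * 1 = 0
A_{13} * B_{33} = 8 * 2 = 16
Sum = -56 + 0 + 16 = -40

-40


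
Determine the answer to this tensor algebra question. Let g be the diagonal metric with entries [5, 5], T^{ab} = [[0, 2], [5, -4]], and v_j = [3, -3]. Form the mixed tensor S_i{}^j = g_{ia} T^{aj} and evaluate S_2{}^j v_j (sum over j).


Step 1: lower the first index. For a diagonal metric, g_{ia} T^{aj} = g_{ii} T^{ij} (no sum on i).
g_{22} = 5
S_2{}^1 = 5 * T^{21} = 5 * 5 = 25
S_2{}^2 = 5 * T^{22} = 5 * -4 = -20
Step 2: contract S_2{}^j with v_j.
S_2{}^1 * v_1 = 25 * 3 = 75
S_2{}^2 * v_2 = -20 * -3 = 60
Result = 75 + 60 = 135

135


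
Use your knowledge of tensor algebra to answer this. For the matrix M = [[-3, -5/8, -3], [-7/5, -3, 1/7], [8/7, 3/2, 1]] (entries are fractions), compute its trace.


The trace is the sum of diagonal entries.
Diagonal: M[1,1] = -3, M[2,2] = -3, M[3,3] = 1
Tr(M) = -3 + -3 + 1
Computing step by step:
After adding M[1,1]: -3
After adding M[2,2]: -6
After adding M[3,3]: -5
Tr(M) = -5

-5


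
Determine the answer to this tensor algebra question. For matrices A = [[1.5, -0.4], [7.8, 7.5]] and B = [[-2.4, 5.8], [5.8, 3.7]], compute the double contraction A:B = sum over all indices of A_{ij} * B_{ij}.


A:B = sum over all i,j of A_{ij} * B_{ij}.
Row 1: 1.5*-2.4=-3.6, -0.4*5.8=-2.32 => row sum = -5.92
Row 2: 7.8*5.8=45.24, 7.5*3.7=27.75 => row sum = 72.99
Total = -5.92 + 72.99 = 67.07

67.07


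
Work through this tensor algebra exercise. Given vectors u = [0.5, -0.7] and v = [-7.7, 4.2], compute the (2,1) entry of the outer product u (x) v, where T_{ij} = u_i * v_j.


The outer product entry T_{ij} = u_i * v_j.
We need i=2, j=1.
u_2 = -0.7, v_1 = -7.7
T_{2,1} = -0.7 * -7.7 = 5.39

5.39


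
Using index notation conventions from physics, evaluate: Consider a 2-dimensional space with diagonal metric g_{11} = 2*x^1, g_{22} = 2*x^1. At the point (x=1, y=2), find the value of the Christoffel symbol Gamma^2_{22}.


For a diagonal metric, Gamma^k_{ij} = (1/2) g^{kk} (dg_{ik}/dx_j + dg_{jk}/dx_i - dg_{ij}/dx_k).
The metric is diagonal, so g_{ab} = 0 for a != b.
At the given point: g_{11} = 2, g_{22} = 2
g^{22} = 1/2
dg_{22}/dx_2 = dg_{22}/dx_2 = 0
dg_{22}/dx_2 = dg_{22}/dx_2 = 0
dg_{22}/dx_2 = dg_{22}/dx_2 = 0
Numerator = 0 + 0 - 0 = 0
Gamma^2_{22} = 0 / (2 * 2) = 0

0


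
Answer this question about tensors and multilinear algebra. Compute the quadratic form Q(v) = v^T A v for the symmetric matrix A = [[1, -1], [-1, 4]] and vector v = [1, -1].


First compute Av:
(Av)_1 = 1*1 + -1*-1 = 2
(Av)_2 = -1*1 + 4*-1 = -5
Av = [2, -5]
Then v^T (Av) = 1*2 + -1*-5
= 2 + 5 = 7

7


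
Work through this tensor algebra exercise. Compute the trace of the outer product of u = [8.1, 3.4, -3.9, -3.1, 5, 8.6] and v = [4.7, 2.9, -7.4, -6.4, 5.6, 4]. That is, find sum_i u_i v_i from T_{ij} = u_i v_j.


The outer product gives T_{ij} = u_i v_j.
The trace (contraction) is Tr(T) = sum_i T_{ii} = sum_i u_i v_i.
Diagonal entries:
T_{11} = u_1 * v_1 = 8.1 * 4.7 = 38.07
T_{22} = u_2 * v_2 = 3.4 * 2.9 = 9.86
T_{33} = u_3 * v_3 = -3.9 * -7.4 = 28.86
T_{44} = u_4 * v_4 = -3.1 * -6.4 = 19.84
T_{55} = u_5 * v_5 = 5 * 5.6 = 28
T_{66} = u_6 * v_6 = 8.6 * 4 = 34.4
Tr(T) = 38.07 + 9.86 + 28.86 + 19.84 + 28 + 34.4 = 159.03

159.03


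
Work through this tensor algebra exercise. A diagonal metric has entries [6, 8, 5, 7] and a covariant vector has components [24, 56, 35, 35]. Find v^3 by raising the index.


To raise an index with a diagonal metric: v^i = v_i / g_{ii}.
For index 3: v_3 = 35, g_{33} = 5
v^3 = 35 / 5 = 7

7


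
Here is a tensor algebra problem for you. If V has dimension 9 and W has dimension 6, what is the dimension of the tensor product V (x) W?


The dimension of a tensor product is the product of dimensions.
dim(V) = 9, dim(W) = 6
dim(V (x) W) = 9 * 6 = 54

54


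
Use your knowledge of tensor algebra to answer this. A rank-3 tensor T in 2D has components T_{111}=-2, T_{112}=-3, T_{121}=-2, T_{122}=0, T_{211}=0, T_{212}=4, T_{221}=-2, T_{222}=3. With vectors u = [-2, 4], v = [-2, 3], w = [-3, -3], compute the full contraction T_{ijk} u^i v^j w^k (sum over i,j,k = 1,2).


S = sum over i,j,k of T_{ijk} u_i v_j w_k. Expanding all 8 terms:
T_{111}*u_1*v_1*w_1 = -2*-2*-2*-3 = 24  (running total: 24)
T_{112}*u_1*v_1*w_2 = -3*-2*-2*-3 = 36  (running total: 60)
T_{121}*u_1*v_2*w_1 = -2*-2*3*-3 = -36  (running total: 24)
T_{122}*u_1*v_2*w_2 = 0*-2*3*-3 = 0  (running total: 24)
T_{211}*u_2*v_1*w_1 = 0*4*-2*-3 = 0  (running total: 24)
T_{212}*u_2*v_1*w_2 = 4*4*-2*-3 = 96  (running total: 120)
T_{221}*u_2*v_2*w_1 = -2*4*3*-3 = 72  (running total: 192)
T_{222}*u_2*v_2*w_2 = 3*4*3*-3 = -108  (running total: 84)
S = 84

84


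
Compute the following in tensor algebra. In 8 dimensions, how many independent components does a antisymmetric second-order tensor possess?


A antisymmetric rank-2 tensor in d dimensions has d(d-1)/2 independent components.
d = 8
d(d-1)/2 = 8 * 7 / 2 = 56 / 2 = 28

28


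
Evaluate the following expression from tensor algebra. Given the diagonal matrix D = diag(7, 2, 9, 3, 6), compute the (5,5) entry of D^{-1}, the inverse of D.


For a diagonal matrix, the inverse has entries (D^{-1})_{ii} = 1/d_{ii}.
The diagonal entries are: d_{11} = 7, d_{22} = 2, d_{33} = 9, d_{44} = 3, d_{55} = 6
We need (D^{-1})_{55} = 1/d_{55} = 1/6 = 1/6

1/6


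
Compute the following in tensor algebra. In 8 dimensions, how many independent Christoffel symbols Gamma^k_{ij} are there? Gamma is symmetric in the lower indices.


Christoffel symbols Gamma^k_{ij} are symmetric in i,j, so there are d * d(d+1)/2 independent symbols.
d = 8
d(d+1)/2 = 8 * 9 / 2 = 36
Total = 8 * 36 = 288

288


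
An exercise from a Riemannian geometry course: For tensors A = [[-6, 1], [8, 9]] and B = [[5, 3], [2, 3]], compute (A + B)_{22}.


Tensor addition is component-wise: (A + B)_{ij} = A_{ij} + B_{ij}.
A_{22} = 9
B_{22} = 3
(A + B)_{22} = 9 + 3 = 12

12


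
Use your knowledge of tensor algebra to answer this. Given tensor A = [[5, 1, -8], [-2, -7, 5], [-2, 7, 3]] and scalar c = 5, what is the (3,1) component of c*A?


Scalar multiplication: (cA)_{ij} = c * A_{ij}.
c = 5
A_{31} = -2
(cA)_{31} = 5 * -2 = -10

-10


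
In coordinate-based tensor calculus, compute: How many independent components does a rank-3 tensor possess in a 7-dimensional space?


The number of components of a rank-r tensor in d dimensions is d^r.
Here d = 7 and r = 3.
7^3 = 343

343


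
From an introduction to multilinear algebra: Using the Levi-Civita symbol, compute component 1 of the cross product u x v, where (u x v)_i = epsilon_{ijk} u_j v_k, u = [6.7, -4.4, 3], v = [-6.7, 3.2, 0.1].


(u x v)_1 = sum_{j,k} epsilon_{1jk} u_j v_k. Only permutations of (1,2,3) contribute; the two non-zero terms are:
eps_{123} u_2 v_3 = 1 * -4.4 * 0.1 = -0.44
eps_{132} u_3 v_2 = -1 * 3 * 3.2 = -9.6
(u x v)_1 = -10.04

-10.04


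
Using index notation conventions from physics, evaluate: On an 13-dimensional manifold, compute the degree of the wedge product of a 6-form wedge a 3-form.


The degree of a wedge product is the sum of the degrees of the individual forms.
Degrees: 6, 3
Total degree = 6 + 3 = 9

9


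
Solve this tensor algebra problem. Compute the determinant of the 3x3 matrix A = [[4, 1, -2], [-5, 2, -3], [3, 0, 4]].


Expanding along the first row, det(A) = a11*M_11 - a12*M_12 + a13*M_13, where M_1j is the (1,j) minor.
Minor M_11 = 2*4 - -3*0 = 8
Minor M_12 = -5*4 - -3*3 = -11
Minor M_13 = -5*0 - 2*3 = -6
det = 4*(8) - 1*(-11) + -2*(-6)
    = 32 - -11 + 12
    = 55

55


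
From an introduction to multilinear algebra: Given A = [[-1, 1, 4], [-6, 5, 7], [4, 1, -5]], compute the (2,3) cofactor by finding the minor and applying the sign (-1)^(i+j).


To find cofactor C_{23}, delete row 2 and column 3.
The resulting 2x2 submatrix is: [[-1, 1], [4, 1]]
Minor M_{23} = -1*1 - 1*4
  = -1 - 4 = -5
Sign = (-1)^(2+3) = (-1)^5 = -1
Cofactor C_{23} = -1 * -5 = 5

5


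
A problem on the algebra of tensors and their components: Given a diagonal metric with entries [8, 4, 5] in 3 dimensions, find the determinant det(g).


For a diagonal metric, the determinant is the product of diagonal entries.
Diagonal entries: 8, 4, 5
det(g) = 8 * 4 * 5 = 160

160


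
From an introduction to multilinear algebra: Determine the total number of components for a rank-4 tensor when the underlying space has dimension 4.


The number of components of a rank-r tensor in d dimensions is d^r.
Here d = 4 and r = 4.
4^4 = 256

256


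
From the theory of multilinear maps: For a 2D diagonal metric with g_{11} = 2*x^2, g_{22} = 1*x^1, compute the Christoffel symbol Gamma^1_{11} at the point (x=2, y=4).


For a diagonal metric, Gamma^k_{ij} = (1/2) g^{kk} (dg_{ik}/dx_j + dg_{jk}/dx_i - dg_{ij}/dx_k).
The metric is diagonal, so g_{ab} = 0 for a != b.
At the given point: g_{11} = 8, g_{22} = 2
g^{11} = 1/8
dg_{11}/dx_1 = dg_{11}/dx_1 = 8
dg_{11}/dx_1 = dg_{11}/dx_1 = 8
dg_{11}/dx_1 = dg_{11}/dx_1 = 8
Numerator = 8 + 8 - 8 = 8
Gamma^1_{11} = 8 / (2 * 8) = 1/2

1/2


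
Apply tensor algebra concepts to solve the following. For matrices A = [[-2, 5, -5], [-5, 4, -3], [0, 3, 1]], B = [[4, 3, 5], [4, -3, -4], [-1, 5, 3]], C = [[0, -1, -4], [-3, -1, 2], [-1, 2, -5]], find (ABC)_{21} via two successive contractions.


(ABC)_{21} = sum_m (AB)_{2m} C_{m1}. First compute row 2 of AB.
(AB)_{21} = -5*4 + 4*4 + -3*-1 = -1
(AB)_{22} = -5*3 + 4*-3 + -3*5 = -42
(AB)_{23} = -5*5 + 4*-4 + -3*3 = -50
Now contract with column 1 of C:
(AB)_{21} * C_{11} = -1 * 0 = 0
(AB)_{22} * C_{21} = -42 * -3 = 126
(AB)_{23} * C_{31} = -50 * -1 = 50
(ABC)_{21} = 0 + 126 + 50 = 176

176


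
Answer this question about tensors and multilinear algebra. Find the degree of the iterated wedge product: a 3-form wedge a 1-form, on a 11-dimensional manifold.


The degree of a wedge product is the sum of the degrees of the individual forms.
Degrees: 3, 1
Total degree = 3 + 1 = 4

4


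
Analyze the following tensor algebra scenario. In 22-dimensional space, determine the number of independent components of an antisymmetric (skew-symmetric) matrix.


An antisymmetric rank-2 tensor satisfies A_{ij} = -A_{ji}, so diagonal entries are zero.
The independent components are the upper-triangular entries: C(n, 2) = n(n-1)/2.
n = 22
C(22, 2) = 22 * 21 / 2 = 462 / 2 = 231

231


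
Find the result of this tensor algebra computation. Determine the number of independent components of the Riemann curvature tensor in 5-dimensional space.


The Riemann tensor in d dimensions has d^2(d^2 - 1)/12 independent components.
d = 5, so d^2 = 25
d^2 - 1 = 24
d^2(d^2 - 1) = 25 * 24 = 600
Divide by 12: 600 / 12 = 50

50


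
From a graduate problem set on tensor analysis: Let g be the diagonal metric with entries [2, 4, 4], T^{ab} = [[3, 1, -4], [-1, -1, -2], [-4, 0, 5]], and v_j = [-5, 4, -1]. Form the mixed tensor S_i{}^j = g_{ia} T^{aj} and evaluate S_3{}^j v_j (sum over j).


Step 1: lower the first index. For a diagonal metric, g_{ia} T^{aj} = g_{ii} T^{ij} (no sum on i).
g_{33} = 4
S_3{}^1 = 4 * T^{31} = 4 * -4 = -16
S_3{}^2 = 4 * T^{32} = 4 * 0 = 0
S_3{}^3 = 4 * T^{33} = 4 * 5 = 20
Step 2: contract S_3{}^j with v_j.
S_3{}^1 * v_1 = -16 * -5 = 80
S_3{}^2 * v_2 = 0 * 4 = 0
S_3{}^3 * v_3 = 20 * -1 = -20
Result = 80 + 0 + -20 = 60

60


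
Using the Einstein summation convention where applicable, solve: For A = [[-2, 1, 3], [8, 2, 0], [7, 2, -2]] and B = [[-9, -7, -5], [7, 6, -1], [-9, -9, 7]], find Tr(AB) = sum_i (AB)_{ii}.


Tr(AB) = sum_i (AB)_{ii} where (AB)_{ii} = sum_k A_{ik} B_{ki}.
(AB)_{11} = -2*-9 + 1*7 + 3*-9 = -2
(AB)_{22} = 8*-7 + 2*6 + 0*-9 = -44
(AB)_{33} = 7*-5 + 2*-1 + -2*7 = -51
Tr(AB) = -2 + -44 + -51 = -97

-97


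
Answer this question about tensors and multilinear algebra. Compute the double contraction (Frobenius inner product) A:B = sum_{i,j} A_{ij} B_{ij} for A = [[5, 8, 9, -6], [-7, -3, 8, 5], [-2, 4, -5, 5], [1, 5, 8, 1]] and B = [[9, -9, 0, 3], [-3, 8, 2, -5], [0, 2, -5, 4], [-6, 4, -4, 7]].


A:B = sum over all i,j of A_{ij} * B_{ij}.
Row 1: 5*9=45, 8*-9=-72, 9*0=0, -6*3=-18 => row sum = -45
Row 2: -7*-3=21, -3*8=-24, 8*2=16, 5*-5=-25 => row sum = -12
Row 3: -2*0=0, 4*2=8, -5*-5=25, 5*4=20 => row sum = 53
Row 4: 1*-6=-6, 5*4=20, 8*-4=-32, 1*7=7 => row sum = -11
Total = -45 + -12 + 53 + -11 = -15

-15


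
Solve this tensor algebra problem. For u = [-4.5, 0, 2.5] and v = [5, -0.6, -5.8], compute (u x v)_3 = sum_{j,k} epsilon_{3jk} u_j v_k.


(u x v)_3 = sum_{j,k} epsilon_{3jk} u_j v_k. Only permutations of (1,2,3) contribute; the two non-zero terms are:
eps_{312} u_1 v_2 = 1 * -4.5 * -0.6 = 2.7
eps_{321} u_2 v_1 = -1 * 0 * 5 = 0
(u x v)_3 = 2.7

2.7


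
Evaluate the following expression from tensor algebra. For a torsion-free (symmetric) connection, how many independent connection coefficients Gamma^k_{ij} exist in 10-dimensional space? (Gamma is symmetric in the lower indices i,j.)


Christoffel symbols Gamma^k_{ij} are symmetric in i,j, so there are d * d(d+1)/2 independent symbols.
d = 10
d(d+1)/2 = 10 * 11 / 2 = 55
Total = 10 * 55 = 550

550


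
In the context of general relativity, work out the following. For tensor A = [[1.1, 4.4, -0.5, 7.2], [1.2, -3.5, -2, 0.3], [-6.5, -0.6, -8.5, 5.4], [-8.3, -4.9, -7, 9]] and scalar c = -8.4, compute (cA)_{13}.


Scalar multiplication: (cA)_{ij} = c * A_{ij}.
c = -8.4
A_{13} = -0.5
(cA)_{13} = -8.4 * -0.5 = 4.2

4.2


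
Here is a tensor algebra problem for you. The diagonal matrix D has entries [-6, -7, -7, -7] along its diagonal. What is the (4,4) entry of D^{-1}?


For a diagonal matrix, the inverse has entries (D^{-1})_{ii} = 1/d_{ii}.
The diagonal entries are: d_{11} = -6, d_{22} = -7, d_{33} = -7, d_{44} = -7
We need (D^{-1})_{44} = 1/d_{44} = 1/-7 = -1/7

-1/7


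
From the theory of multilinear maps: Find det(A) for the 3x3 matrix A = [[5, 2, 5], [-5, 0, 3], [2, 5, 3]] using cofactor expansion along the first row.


Expanding along the first row, det(A) = a11*M_11 - a12*M_12 + a13*M_13, where M_1j is the (1,j) minor.
Minor M_11 = 0*3 - 3*5 = -15
Minor M_12 = -5*3 - 3*2 = -21
Minor M_13 = -5*5 - 0*2 = -25
det = 5*(-15) - 2*(-21) + 5*(-25)
    = -75 - -42 + -125
    = -158

-158


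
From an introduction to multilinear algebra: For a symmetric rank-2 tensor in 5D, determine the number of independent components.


A symmetric rank-2 tensor in d dimensions has d(d+1)/2 independent components.
d = 5
d(d+1)/2 = 5 * 6 / 2 = 30 / 2 = 15

15


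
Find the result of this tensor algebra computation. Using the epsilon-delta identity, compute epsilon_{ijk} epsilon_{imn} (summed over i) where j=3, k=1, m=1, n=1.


Using the identity: epsilon_{ijk} epsilon_{imn} = delta_{jm} delta_{kn} - delta_{jn} delta_{km}.
delta_{31} = 0
delta_{11} = 1
delta_{31} = 0
delta_{11} = 1
Result = 0 * 1 - 0 * 1 = 0 - 0 = 0

0


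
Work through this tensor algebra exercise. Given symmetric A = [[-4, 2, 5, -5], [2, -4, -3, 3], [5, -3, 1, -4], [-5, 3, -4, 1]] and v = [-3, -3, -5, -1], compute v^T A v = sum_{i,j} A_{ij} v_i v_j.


First compute Av:
(Av)_1 = -4*-3 + 2*-3 + 5*-5 + -5*-1 = -14
(Av)_2 = 2*-3 + -4*-3 + -3*-5 + 3*-1 = 18
(Av)_3 = 5*-3 + -3*-3 + 1*-5 + -4*-1 = -7
(Av)_4 = -5*-3 + 3*-3 + -4*-5 + 1*-1 = 25
Av = [-14, 18, -7, 25]
Then v^T (Av) = -3*-14 + -3*18 + -5*-7 + -1*25
= 42 + -54 + 35 + -25 = -2

-2


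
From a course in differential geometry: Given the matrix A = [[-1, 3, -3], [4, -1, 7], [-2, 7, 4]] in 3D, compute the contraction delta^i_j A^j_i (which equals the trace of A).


The contraction (trace) of a rank-2 tensor is the sum of its diagonal elements.
Diagonal entries: A[1,1] = -1, A[2,2] = -1, A[3,3] = 4
Tr(A) = -1 + -1 + 4 = 2

2


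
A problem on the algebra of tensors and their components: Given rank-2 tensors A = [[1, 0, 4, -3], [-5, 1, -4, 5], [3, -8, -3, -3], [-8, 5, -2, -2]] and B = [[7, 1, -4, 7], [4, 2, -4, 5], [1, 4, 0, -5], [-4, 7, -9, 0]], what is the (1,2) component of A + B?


Tensor addition is component-wise: (A + B)_{ij} = A_{ij} + B_{ij}.
A_{12} = 0
B_{12} = 1
(A + B)_{12} = 0 + 1 = 1

1


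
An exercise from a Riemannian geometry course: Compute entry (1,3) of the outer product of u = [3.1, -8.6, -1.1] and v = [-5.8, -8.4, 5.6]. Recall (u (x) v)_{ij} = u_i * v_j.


The outer product entry T_{ij} = u_i * v_j.
We need i=1, j=3.
u_1 = 3.1, v_3 = 5.6
T_{1,3} = 3.1 * 5.6 = 17.36

17.36


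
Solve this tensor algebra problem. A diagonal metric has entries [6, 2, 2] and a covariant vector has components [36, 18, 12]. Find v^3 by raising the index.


To raise an index with a diagonal metric: v^i = v_i / g_{ii}.
For index 3: v_3 = 12, g_{33} = 2
v^3 = 12 / 2 = 6

6


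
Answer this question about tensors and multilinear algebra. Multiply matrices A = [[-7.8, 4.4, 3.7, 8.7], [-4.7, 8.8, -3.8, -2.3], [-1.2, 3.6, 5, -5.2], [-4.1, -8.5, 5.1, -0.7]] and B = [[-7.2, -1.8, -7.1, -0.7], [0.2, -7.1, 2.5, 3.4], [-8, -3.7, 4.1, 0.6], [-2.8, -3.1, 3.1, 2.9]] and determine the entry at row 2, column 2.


(AB)_{ij} = sum_k A_{ik} B_{kj}.
For i=2, j=2:
A_{21} * B_{12} = -4.7 * -1.8 = 8.46
A_{22} * B_{22} = 8.8 * -7.1 = -62.48
A_{23} * B_{32} = -3.8 * -3.7 = 14.06
A_{24} * B_{42} = -2.3 * -3.1 = 7.13
Sum = 8.46 + -62.48 + 14.06 + 7.13 = -32.83

-32.83


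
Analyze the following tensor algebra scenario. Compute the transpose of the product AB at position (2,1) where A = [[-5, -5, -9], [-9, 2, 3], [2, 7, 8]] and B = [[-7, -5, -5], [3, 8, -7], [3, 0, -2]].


(AB)^T_{ij} = (AB)_{ji} = sum_k A_{jk} B_{ki}.
For i=2, j=1 we need (AB)_{12}:
A_{11} * B_{12} = -5 * -5 = 25
A_{12} * B_{22} = -5 * 8 = -40
A_{13} * B_{32} = -9 * 0 = 0
Sum = 25 + -40 + 0 = -15

-15


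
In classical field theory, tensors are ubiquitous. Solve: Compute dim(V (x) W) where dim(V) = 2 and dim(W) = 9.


The dimension of a tensor product is the product of dimensions.
dim(V) = 2, dim(W) = 9
dim(V (x) W) = 2 * 9 = 18

18


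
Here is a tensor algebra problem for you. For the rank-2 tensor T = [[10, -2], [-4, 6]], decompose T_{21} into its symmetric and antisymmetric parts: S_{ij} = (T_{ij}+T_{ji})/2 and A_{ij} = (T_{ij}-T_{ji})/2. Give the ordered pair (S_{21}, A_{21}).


T_{21} = -4
T_{12} = -2
S_{21} = (-4 + -2)/2 = -6/2 = -3
A_{21} = (-4 - -2)/2 = -2/2 = -1
Check: S + A = -3 + -1 = -4 = T_{21}.

(-3, -1)


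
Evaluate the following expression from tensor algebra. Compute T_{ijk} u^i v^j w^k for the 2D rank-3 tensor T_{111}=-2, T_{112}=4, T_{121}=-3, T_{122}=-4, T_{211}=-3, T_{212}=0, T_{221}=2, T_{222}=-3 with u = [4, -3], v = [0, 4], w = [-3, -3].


S = sum over i,j,k of T_{ijk} u_i v_j w_k. Expanding all 8 terms:
T_{111}*u_1*v_1*w_1 = -2*4*0*-3 = 0  (running total: 0)
T_{112}*u_1*v_1*w_2 = 4*4*0*-3 = 0  (running total: 0)
T_{121}*u_1*v_2*w_1 = -3*4*4*-3 = 144  (running total: 144)
T_{122}*u_1*v_2*w_2 = -4*4*4*-3 = 192  (running total: 336)
T_{211}*u_2*v_1*w_1 = -3*-3*0*-3 = 0  (running total: 336)
T_{212}*u_2*v_1*w_2 = 0*-3*0*-3 = 0  (running total: 336)
T_{221}*u_2*v_2*w_1 = 2*-3*4*-3 = 72  (running total: 408)
T_{222}*u_2*v_2*w_2 = -3*-3*4*-3 = -108  (running total: 300)
S = 300

300


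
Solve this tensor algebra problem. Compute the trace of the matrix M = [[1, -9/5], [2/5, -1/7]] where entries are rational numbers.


The trace is the sum of diagonal entries.
Diagonal: M[1,1] = 1, M[2,2] = -1/7
Tr(M) = 1 + -1/7
Computing step by step:
After adding M[1,1]: 1
After adding M[2,2]: 6/7
Tr(M) = 6/7

6/7


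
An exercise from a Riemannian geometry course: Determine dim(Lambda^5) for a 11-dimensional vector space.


The dimension of the space of p-forms on an n-dimensional space is C(n, p).
n = 11, p = 5
C(11, 5) = 11! / (5! * 6!) = 462

462


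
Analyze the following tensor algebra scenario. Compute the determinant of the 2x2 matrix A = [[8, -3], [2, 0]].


For a 2x2 matrix [[a, b], [c, d]], det = a*d - b*c.
a = 8, b = -3, c = 2, d = 0
a*d = 8 * 0 = 0
b*c = -3 * 2 = -6
det = 0 - -6 = 6

6


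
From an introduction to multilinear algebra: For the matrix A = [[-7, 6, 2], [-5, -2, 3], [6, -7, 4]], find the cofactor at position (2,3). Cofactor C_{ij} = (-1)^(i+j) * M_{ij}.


To find cofactor C_{23}, delete row 2 and column 3.
The resulting 2x2 submatrix is: [[-7, 6], [6, -7]]
Minor M_{23} = -7*-7 - 6*6
  = 49 - 36 = 13
Sign = (-1)^(2+3) = (-1)^5 = -1
Cofactor C_{23} = -1 * 13 = -13

-13


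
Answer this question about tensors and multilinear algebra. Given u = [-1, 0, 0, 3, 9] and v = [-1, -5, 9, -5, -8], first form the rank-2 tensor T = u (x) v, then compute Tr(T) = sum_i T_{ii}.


The outer product gives T_{ij} = u_i v_j.
The trace (contraction) is Tr(T) = sum_i T_{ii} = sum_i u_i v_i.
Diagonal entries:
T_{11} = u_1 * v_1 = -1 * -1 = 1
T_{22} = u_2 * v_2 = 0 * -5 = 0
T_{33} = u_3 * v_3 = 0 * 9 = 0
T_{44} = u_4 * v_4 = 3 * -5 = -15
T_{55} = u_5 * v_5 = 9 * -8 = -72
Tr(T) = 1 + 0 + 0 + -15 + -72 = -86

-86


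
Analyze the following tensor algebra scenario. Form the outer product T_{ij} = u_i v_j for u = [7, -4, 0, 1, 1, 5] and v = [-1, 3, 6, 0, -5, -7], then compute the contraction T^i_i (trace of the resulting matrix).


The outer product gives T_{ij} = u_i v_j.
The trace (contraction) is Tr(T) = sum_i T_{ii} = sum_i u_i v_i.
Diagonal entries:
T_{11} = u_1 * v_1 = 7 * -1 = -7
T_{22} = u_2 * v_2 = -4 * 3 = -12
T_{33} = u_3 * v_3 = 0 * 6 = 0
T_{44} = u_4 * v_4 = 1 * 0 = 0
T_{55} = u_5 * v_5 = 1 * -5 = -5
T_{66} = u_6 * v_6 = 5 * -7 = -35
Tr(T) = -7 + -12 + 0 + 0 + -5 + -35 = -59

-59


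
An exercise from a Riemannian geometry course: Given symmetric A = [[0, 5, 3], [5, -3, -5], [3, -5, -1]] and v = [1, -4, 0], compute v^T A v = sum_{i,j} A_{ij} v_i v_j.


First compute Av:
(Av)_1 = 0*1 + 5*-4 + 3*0 = -20
(Av)_2 = 5*1 + -3*-4 + -5*0 = 17
(Av)_3 = 3*1 + -5*-4 + -1*0 = 23
Av = [-20, 17, 23]
Then v^T (Av) = 1*-20 + -4*17 + 0*23
= -20 + -68 + 0 = -88

-88


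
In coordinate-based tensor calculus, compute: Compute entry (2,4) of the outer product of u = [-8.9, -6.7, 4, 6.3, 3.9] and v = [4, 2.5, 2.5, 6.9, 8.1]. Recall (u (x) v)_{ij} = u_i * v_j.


The outer product entry T_{ij} = u_i * v_j.
We need i=2, j=4.
u_2 = -6.7, v_4 = 6.9
T_{2,4} = -6.7 * 6.9 = -46.23

-46.23


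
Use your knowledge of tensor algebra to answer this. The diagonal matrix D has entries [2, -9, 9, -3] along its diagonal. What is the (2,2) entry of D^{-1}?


For a diagonal matrix, the inverse has entries (D^{-1})_{ii} = 1/d_{ii}.
The diagonal entries are: d_{11} = 2, d_{22} = -9, d_{33} = 9, d_{44} = -3
We need (D^{-1})_{22} = 1/d_{22} = 1/-9 = -1/9

-1/9


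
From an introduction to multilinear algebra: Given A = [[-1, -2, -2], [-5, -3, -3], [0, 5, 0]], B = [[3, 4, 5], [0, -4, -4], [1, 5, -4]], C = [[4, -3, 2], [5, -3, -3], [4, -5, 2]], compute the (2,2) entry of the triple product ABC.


(ABC)_{22} = sum_m (AB)_{2m} C_{m2}. First compute row 2 of AB.
(AB)_{21} = -5*3 + -3*0 + -3*1 = -18
(AB)_{22} = -5*4 + -3*-4 + -3*5 = -23
(AB)_{23} = -5*5 + -3*-4 + -3*-4 = -1
Now contract with column 2 of C:
(AB)_{21} * C_{12} = -18 * -3 = 54
(AB)_{22} * C_{22} = -23 * -3 = 69
(AB)_{23} * C_{32} = -1 * -5 = 5
(ABC)_{22} = 54 + 69 + 5 = 128

128


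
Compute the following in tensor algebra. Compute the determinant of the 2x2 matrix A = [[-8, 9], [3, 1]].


For a 2x2 matrix [[a, b], [c, d]], det = a*d - b*c.
a = -8, b = 9, c = 3, d = 1
a*d = -8 * 1 = -8
b*c = 9 * 3 = 27
det = -8 - 27 = -35

-35


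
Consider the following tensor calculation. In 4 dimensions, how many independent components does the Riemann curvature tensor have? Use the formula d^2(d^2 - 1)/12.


The Riemann tensor in d dimensions has d^2(d^2 - 1)/12 independent components.
d = 4, so d^2 = 16
d^2 - 1 = 15
d^2(d^2 - 1) = 16 * 15 = 240
Divide by 12: 240 / 12 = 20

20


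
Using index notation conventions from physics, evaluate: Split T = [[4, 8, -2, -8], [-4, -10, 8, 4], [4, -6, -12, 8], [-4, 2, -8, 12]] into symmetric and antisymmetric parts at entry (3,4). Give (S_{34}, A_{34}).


T_{34} = 8
T_{43} = -8
S_{34} = (8 + -8)/2 = 0/2 = 0
A_{34} = (8 - -8)/2 = 16/2 = 8
Check: S + A = 0 + 8 = 8 = T_{34}.

(0, 8)


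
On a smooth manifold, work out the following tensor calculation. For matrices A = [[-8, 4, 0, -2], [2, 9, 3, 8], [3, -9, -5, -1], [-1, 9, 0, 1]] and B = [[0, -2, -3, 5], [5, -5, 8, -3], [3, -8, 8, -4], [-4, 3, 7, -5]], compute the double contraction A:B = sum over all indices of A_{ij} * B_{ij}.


A:B = sum over all i,j of A_{ij} * B_{ij}.
Row 1: -8*0=0, 4*-2=-8, 0*-3=0, -2*5=-10 => row sum = -18
Row 2: 2*5=10, 9*-5=-45, 3*8=24, 8*-3=-24 => row sum = -35
Row 3: 3*3=9, -9*-8=72, -5*8=-40, -1*-4=4 => row sum = 45
Row 4: -1*-4=4, 9*3=27, 0*7=0, 1*-5=-5 => row sum = 26
Total = -18 + -35 + 45 + 26 = 18

18


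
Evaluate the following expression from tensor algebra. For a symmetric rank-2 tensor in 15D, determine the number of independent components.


A symmetric rank-2 tensor in d dimensions has d(d+1)/2 independent components.
d = 15
d(d+1)/2 = 15 * 16 / 2 = 240 / 2 = 120

120


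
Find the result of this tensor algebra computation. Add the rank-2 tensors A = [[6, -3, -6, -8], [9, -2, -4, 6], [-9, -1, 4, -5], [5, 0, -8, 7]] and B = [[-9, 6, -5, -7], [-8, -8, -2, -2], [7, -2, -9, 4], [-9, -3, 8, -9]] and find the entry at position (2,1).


Tensor addition is component-wise: (A + B)_{ij} = A_{ij} + B_{ij}.
A_{21} = 9
B_{21} = -8
(A + B)_{21} = 9 + -8 = 1

1


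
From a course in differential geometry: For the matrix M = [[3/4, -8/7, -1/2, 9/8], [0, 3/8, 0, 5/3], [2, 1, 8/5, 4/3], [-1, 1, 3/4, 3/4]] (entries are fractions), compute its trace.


The trace is the sum of diagonal entries.
Diagonal: M[1,1] = 3/4, M[2,2] = 3/8, M[3,3] = 8/5, M[4,4] = 3/4
Tr(M) = 3/4 + 3/8 + 8/5 + 3/4
Computing step by step:
After adding M[1,1]: 3/4
After adding M[2,2]: 9/8
After adding M[3,3]: 109/40
After adding M[4,4]: 139/40
Tr(M) = 139/40

139/40


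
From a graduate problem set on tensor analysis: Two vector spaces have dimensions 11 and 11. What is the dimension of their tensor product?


The dimension of a tensor product is the product of dimensions.
dim(V) = 11, dim(W) = 11
dim(V (x) W) = 11 * 11 = 121

121


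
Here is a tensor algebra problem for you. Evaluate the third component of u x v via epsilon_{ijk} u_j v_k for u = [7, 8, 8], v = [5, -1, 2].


(u x v)_3 = sum_{j,k} epsilon_{3jk} u_j v_k. Only permutations of (1,2,3) contribute; the two non-zero terms are:
eps_{312} u_1 v_2 = 1 * 7 * -1 = -7
eps_{321} u_2 v_1 = -1 * 8 * 5 = -40
(u x v)_3 = -47

-47


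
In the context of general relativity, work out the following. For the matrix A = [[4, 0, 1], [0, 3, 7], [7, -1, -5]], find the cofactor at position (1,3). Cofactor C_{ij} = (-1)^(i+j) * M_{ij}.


To find cofactor C_{13}, delete row 1 and column 3.
The resulting 2x2 submatrix is: [[0, 3], [7, -1]]
Minor M_{13} = 0*-1 - 3*7
  = 0 - 21 = -21
Sign = (-1)^(1+3) = (-1)^4 = 1
Cofactor C_{13} = 1 * -21 = -21

-21


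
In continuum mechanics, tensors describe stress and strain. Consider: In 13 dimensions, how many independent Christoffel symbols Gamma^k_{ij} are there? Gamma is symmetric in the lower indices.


Christoffel symbols Gamma^k_{ij} are symmetric in i,j, so there are d * d(d+1)/2 independent symbols.
d = 13
d(d+1)/2 = 13 * 14 / 2 = 91
Total = 13 * 91 = 1183

1183


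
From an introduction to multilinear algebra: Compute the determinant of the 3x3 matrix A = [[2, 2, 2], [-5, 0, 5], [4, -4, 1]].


Expanding along the first row, det(A) = a11*M_11 - a12*M_12 + a13*M_13, where M_1j is the (1,j) minor.
Minor M_11 = 0*1 - 5*-4 = 20
Minor M_12 = -5*1 - 5*4 = -25
Minor M_13 = -5*-4 - 0*4 = 20
det = 2*(20) - 2*(-25) + 2*(20)
    = 40 - -50 + 40
    = 130

130


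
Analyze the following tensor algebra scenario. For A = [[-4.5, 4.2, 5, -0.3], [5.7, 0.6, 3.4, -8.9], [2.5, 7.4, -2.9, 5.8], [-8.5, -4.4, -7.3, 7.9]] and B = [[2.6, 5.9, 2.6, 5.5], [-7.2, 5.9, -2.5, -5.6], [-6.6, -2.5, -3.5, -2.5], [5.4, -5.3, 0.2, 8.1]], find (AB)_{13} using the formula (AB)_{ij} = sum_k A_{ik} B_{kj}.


(AB)_{ij} = sum_k A_{ik} B_{kj}.
For i=1, j=3:
A_{11} * B_{13} = -4.5 * 2.6 = -11.7
A_{12} * B_{23} = 4.2 * -2.5 = -10.5
A_{13} * B_{33} = 5 * -3.5 = -17.5
A_{14} * B_{43} = -0.3 * 0.2 = -0.06
Sum = -11.7 + -10.5 + -17.5 + -0.06 = -39.76

-39.76


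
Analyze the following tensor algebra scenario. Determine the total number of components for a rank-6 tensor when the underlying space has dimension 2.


The number of components of a rank-r tensor in d dimensions is d^r.
Here d = 2 and r = 6.
2^6 = 64

64


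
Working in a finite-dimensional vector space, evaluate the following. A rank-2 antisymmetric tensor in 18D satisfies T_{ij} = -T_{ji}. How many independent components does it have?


An antisymmetric rank-2 tensor satisfies A_{ij} = -A_{ji}, so diagonal entries are zero.
The independent components are the upper-triangular entries: C(n, 2) = n(n-1)/2.
n = 18
C(18, 2) = 18 * 17 / 2 = 306 / 2 = 153

153


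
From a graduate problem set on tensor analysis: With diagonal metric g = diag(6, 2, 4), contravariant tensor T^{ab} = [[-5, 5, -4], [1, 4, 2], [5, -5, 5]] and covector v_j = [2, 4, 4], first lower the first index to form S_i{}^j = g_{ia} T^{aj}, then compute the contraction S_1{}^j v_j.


Step 1: lower the first index. For a diagonal metric, g_{ia} T^{aj} = g_{ii} T^{ij} (no sum on i).
g_{11} = 6
S_1{}^1 = 6 * T^{11} = 6 * -5 = -30
S_1{}^2 = 6 * T^{12} = 6 * 5 = 30
S_1{}^3 = 6 * T^{13} = 6 * -4 = -24
Step 2: contract S_1{}^j with v_j.
S_1{}^1 * v_1 = -30 * 2 = -60
S_1{}^2 * v_2 = 30 * 4 = 120
S_1{}^3 * v_3 = -24 * 4 = -96
Result = -60 + 120 + -96 = -36

-36


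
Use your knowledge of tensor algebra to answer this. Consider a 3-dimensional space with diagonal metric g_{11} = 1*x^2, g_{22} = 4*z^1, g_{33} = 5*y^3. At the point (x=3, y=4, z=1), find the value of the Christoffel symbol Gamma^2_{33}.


For a diagonal metric, Gamma^k_{ij} = (1/2) g^{kk} (dg_{ik}/dx_j + dg_{jk}/dx_i - dg_{ij}/dx_k).
The metric is diagonal, so g_{ab} = 0 for a != b.
At the given point: g_{11} = 9, g_{22} = 4, g_{33} = 320
g^{22} = 1/4
dg_{32}/dx_3 = 0 (off-diagonal)
dg_{32}/dx_3 = 0 (off-diagonal)
dg_{33}/dx_2 = dg_{33}/dx_2 = 240
Numerator = 0 + 0 - 240 = -240
Gamma^2_{33} = -240 / (2 * 4) = -30

-30


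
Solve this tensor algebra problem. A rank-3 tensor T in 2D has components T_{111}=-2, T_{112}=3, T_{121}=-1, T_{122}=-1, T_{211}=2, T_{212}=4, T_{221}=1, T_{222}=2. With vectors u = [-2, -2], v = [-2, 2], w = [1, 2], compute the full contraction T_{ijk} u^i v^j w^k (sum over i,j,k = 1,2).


S = sum over i,j,k of T_{ijk} u_i v_j w_k. Expanding all 8 terms:
T_{111}*u_1*v_1*w_1 = -2*-2*-2*1 = -8  (running total: -8)
T_{112}*u_1*v_1*w_2 = 3*-2*-2*2 = 24  (running total: 16)
T_{121}*u_1*v_2*w_1 = -1*-2*2*1 = 4  (running total: 20)
T_{122}*u_1*v_2*w_2 = -1*-2*2*2 = 8  (running total: 28)
T_{211}*u_2*v_1*w_1 = 2*-2*-2*1 = 8  (running total: 36)
T_{212}*u_2*v_1*w_2 = 4*-2*-2*2 = 32  (running total: 68)
T_{221}*u_2*v_2*w_1 = 1*-2*2*1 = -4  (running total: 64)
T_{222}*u_2*v_2*w_2 = 2*-2*2*2 = -16  (running total: 48)
S = 48

48


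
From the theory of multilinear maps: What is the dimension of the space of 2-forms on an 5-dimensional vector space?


The dimension of the space of p-forms on an n-dimensional space is C(n, p).
n = 5, p = 2
C(5, 2) = 5! / (2! * 3!) = 10

10


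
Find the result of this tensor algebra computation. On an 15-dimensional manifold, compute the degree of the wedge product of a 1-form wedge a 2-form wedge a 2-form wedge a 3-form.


The degree of a wedge product is the sum of the degrees of the individual forms.
Degrees: 1, 2, 2, 3
Total degree = 1 + 2 + 2 + 3 = 8

8


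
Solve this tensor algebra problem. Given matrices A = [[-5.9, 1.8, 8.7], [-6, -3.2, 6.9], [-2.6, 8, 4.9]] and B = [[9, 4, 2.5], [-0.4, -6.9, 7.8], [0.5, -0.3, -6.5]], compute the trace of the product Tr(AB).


Tr(AB) = sum_i (AB)_{ii} where (AB)_{ii} = sum_k A_{ik} B_{ki}.
(AB)_{11} = -5.9*9 + 1.8*-0.4 + 8.7*0.5 = -49.47
(AB)_{22} = -6*4 + -3.2*-6.9 + 6.9*-0.3 = -3.99
(AB)_{33} = -2.6*2.5 + 8*7.8 + 4.9*-6.5 = 24.05
Tr(AB) = -49.47 + -3.99 + 24.05 = -29.41

-29.41


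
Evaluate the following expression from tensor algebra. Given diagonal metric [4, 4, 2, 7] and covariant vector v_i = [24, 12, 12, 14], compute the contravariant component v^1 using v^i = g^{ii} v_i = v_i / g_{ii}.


To raise an index with a diagonal metric: v^i = v_i / g_{ii}.
For index 1: v_1 = 24, g_{11} = 4
v^1 = 24 / 4 = 6

6


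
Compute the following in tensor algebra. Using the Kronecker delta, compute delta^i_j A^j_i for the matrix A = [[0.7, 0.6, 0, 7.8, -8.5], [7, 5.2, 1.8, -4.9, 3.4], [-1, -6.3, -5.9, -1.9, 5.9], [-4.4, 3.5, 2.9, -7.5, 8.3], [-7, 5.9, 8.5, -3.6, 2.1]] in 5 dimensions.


The contraction (trace) of a rank-2 tensor is the sum of its diagonal elements.
Diagonal entries: A[1,1] = 0.7, A[2,2] = 5.2, A[3,3] = -5.9, A[4,4] = -7.5, A[5,5] = 2.1
Tr(A) = 0.7 + 5.2 + -5.9 + -7.5 + 2.1 = -5.4

-5.4
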